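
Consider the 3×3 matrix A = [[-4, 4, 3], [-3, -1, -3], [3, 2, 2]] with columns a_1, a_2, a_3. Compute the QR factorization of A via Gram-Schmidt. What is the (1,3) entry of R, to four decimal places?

r_{13} = 0.5145

a_1 = (-4, -3, 3); ‖a_1‖ = 5.8310, so e_1 = (-0.6860, -0.5145, 0.5145).
r_{13} = e_1·a_3 = 0.5145.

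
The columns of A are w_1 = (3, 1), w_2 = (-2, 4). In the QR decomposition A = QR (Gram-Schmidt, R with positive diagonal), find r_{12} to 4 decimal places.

e_1 = w_1/‖w_1‖ = (3, 1)/3.1623 = (0.9487, 0.3162).
r_{12} = e_1·w_2 = -0.6325.

r_{12} = -0.6325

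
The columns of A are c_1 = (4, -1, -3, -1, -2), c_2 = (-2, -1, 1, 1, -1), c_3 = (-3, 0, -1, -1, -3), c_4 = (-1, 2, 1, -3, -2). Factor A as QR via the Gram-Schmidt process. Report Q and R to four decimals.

e_1 = c_1/‖c_1‖ = (4, -1, -3, -1, -2)/5.5678 = (0.7184, -0.1796, -0.5388, -0.1796, -0.3592).
r_{12} = e_1·c_2 = -1.6164.
u_2 = c_2 + 1.6164·e_1 = (-0.8387, -1.2903, 0.1290, 0.7097, -1.5806).
‖u_2‖ = 2.3210, so e_2 = (-0.3614, -0.5559, 0.0556, 0.3058, -0.6810).
r_{13} = e_1·c_3 = -0.3592; r_{23} = e_2·c_3 = 2.7658.
u_3 = c_3 + 0.3592·e_1 − 2.7658·e_2 = (-1.7425, 1.4731, -1.3473, -1.9102, -1.2455).
‖u_3‖ = 3.4959, so e_3 = (-0.4984, 0.4214, -0.3854, -0.5464, -0.3563).
r_{14} = e_1·c_4 = -0.3592; r_{24} = e_2·c_4 = -0.2502; r_{34} = e_3·c_4 = 3.3075.
u_4 = c_4 + 0.3592·e_1 + 0.2502·e_2 − 3.3075·e_3 = (0.8163, 0.4027, 2.0951, -1.1808, -1.1210).
‖u_4‖ = 2.8051, so e_4 = (0.2910, 0.1436, 0.7469, -0.4209, -0.3996).

Q = [[0.7184, -0.3614, -0.4984, 0.2910], [-0.1796, -0.5559, 0.4214, 0.1436], [-0.5388, 0.0556, -0.3854, 0.7469], [-0.1796, 0.3058, -0.5464, -0.4209], [-0.3592, -0.6810, -0.3563, -0.3996]], R = [[5.5678, -1.6164, -0.3592, -0.3592], [0.0000, 2.3210, 2.7658, -0.2502], [0.0000, 0.0000, 3.4959, 3.3075], [0.0000, 0.0000, 0.0000, 2.8051]]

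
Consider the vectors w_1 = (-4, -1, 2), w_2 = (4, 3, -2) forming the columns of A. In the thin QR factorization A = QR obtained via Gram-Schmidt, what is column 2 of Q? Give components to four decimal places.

w_1 = (-4, -1, 2); ‖w_1‖ = 4.5826, so e_1 = (-0.8729, -0.2182, 0.4364).
e_1·w_2 = (-0.8729)·4 + (-0.2182)·3 + 0.4364·(-2) = -5.0190.
u_2 = w_2 + 5.0190·e_1 = (-0.3810, 1.9048, 0.1905).
‖u_2‖ = 1.9518, so e_2 = (-0.1952, 0.9759, 0.0976).

e_2 = (-0.1952, 0.9759, 0.0976)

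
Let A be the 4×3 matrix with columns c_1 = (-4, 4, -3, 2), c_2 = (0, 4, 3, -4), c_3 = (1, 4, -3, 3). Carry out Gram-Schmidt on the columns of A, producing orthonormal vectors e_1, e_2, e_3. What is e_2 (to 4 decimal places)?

c_1 = (-4, 4, -3, 2); ‖c_1‖ = 6.7082, so e_1 = (-0.5963, 0.5963, -0.4472, 0.2981).
e_1·c_2 = (-0.5963)·0 + 0.5963·4 + (-0.4472)·3 + 0.2981·(-4) = -0.1491.
u_2 = c_2 + 0.1491·e_1 = (-0.0889, 4.0889, 2.9333, -3.9556).
‖u_2‖ = 6.4014, so e_2 = (-0.0139, 0.6388, 0.4582, -0.6179).

e_2 = (-0.0139, 0.6388, 0.4582, -0.6179)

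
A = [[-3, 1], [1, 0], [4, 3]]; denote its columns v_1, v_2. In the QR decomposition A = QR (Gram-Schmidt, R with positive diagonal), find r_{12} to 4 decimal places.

r_{12} = 1.7650

v_1 = (-3, 1, 4); ‖v_1‖ = 5.0990, so e_1 = (-0.5883, 0.1961, 0.7845).
r_{12} = e_1·v_2 = 1.7650.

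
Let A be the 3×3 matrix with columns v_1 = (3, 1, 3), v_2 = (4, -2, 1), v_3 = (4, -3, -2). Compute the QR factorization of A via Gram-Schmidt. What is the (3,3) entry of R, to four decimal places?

v_1 = (3, 1, 3); ‖v_1‖ = 4.3589, so e_1 = (0.6882, 0.2294, 0.6882).
e_1·v_2 = 0.6882·4 + 0.2294·(-2) + 0.6882·1 = 2.9824.
u_2 = v_2 − 2.9824·e_1 = (1.9474, -2.6842, -1.0526).
‖u_2‖ = 3.4793, so e_2 = (0.5597, -0.7715, -0.3025).
e_1·v_3 = 0.6882·4 + 0.2294·(-3) + 0.6882·(-2) = 0.6882; e_2·v_3 = 0.5597·4 + (-0.7715)·(-3) + (-0.3025)·(-2) = 5.1584.
u_3 = v_3 − 0.6882·e_1 − 5.1584·e_2 = (0.6391, 0.8217, -0.9130).
r_{33} = ‖u_3‖ = 1.3847.

r_{33} = 1.3847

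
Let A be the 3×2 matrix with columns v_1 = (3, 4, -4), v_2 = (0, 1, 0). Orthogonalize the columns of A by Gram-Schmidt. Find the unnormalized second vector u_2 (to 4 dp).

v_1 = (3, 4, -4); ‖v_1‖ = 6.4031, so q_1 = (0.4685, 0.6247, -0.6247).
q_1·v_2 = 0.4685·0 + 0.6247·1 + (-0.6247)·0 = 0.6247.
u_2 = v_2 − 0.6247·q_1 = (-0.2927, 0.6098, 0.3902).

u_2 = (-0.2927, 0.6098, 0.3902)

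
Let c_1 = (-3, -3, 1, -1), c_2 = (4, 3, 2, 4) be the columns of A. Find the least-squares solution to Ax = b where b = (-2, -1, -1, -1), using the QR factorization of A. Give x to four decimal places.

x = (0.0377, -0.3585)

c_1 = (-3, -3, 1, -1); ‖c_1‖ = 4.4721, so e_1 = (-0.6708, -0.6708, 0.2236, -0.2236).
e_1·c_2 = (-0.6708)·4 + (-0.6708)·3 + 0.2236·2 + (-0.2236)·4 = -5.1430.
u_2 = c_2 + 5.1430·e_1 = (0.5500, -0.4500, 3.1500, 2.8500).
‖u_2‖ = 4.3070, so e_2 = (0.1277, -0.1045, 0.7314, 0.6617).
Qᵀb = (2.0125, -1.5440).
Back-substitute: x_2 = -1.5440/4.3070 = -0.3585.
x_1 = (2.0125 + 5.1430·(-0.3585))/4.4721 = 0.0377.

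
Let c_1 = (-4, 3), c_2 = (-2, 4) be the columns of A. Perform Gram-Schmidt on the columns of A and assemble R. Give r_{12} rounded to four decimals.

r_{12} = 4.0000

q_1 = c_1/‖c_1‖ = (-4, 3)/5.0000 = (-0.8000, 0.6000).
r_{12} = q_1·c_2 = 4.0000.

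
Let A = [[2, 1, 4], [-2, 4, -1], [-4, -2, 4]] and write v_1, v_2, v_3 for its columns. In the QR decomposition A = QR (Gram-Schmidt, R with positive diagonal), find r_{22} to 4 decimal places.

q_1 = v_1/‖v_1‖ = (2, -2, -4)/4.8990 = (0.4082, -0.4082, -0.8165).
r_{12} = q_1·v_2 = 0.4082.
u_2 = v_2 − 0.4082·q_1 = (0.8333, 4.1667, -1.6667).
r_{22} = ‖u_2‖ = 4.5644.

r_{22} = 4.5644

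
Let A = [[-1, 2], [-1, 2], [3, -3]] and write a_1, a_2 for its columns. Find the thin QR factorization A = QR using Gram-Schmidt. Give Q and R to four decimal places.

e_1 = a_1/‖a_1‖ = (-1, -1, 3)/3.3166 = (-0.3015, -0.3015, 0.9045).
r_{12} = e_1·a_2 = -3.9196.
u_2 = a_2 + 3.9196·e_1 = (0.8182, 0.8182, 0.5455).
‖u_2‖ = 1.2792, so e_2 = (0.6396, 0.6396, 0.4264).

Q = [[-0.3015, 0.6396], [-0.3015, 0.6396], [0.9045, 0.4264]], R = [[3.3166, -3.9196], [0.0000, 1.2792]]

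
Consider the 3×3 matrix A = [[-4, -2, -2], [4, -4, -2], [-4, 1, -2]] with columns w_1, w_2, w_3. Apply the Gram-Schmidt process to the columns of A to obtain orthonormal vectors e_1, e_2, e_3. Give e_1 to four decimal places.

e_1 = (-0.5774, 0.5774, -0.5774)

e_1 = w_1/‖w_1‖ = (-4, 4, -4)/6.9282 = (-0.5774, 0.5774, -0.5774).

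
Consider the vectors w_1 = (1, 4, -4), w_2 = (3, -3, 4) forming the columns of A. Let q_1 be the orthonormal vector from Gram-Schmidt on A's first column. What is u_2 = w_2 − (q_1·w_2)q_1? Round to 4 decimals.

w_1 = (1, 4, -4); ‖w_1‖ = 5.7446, so q_1 = (0.1741, 0.6963, -0.6963).
q_1·w_2 = 0.1741·3 + 0.6963·(-3) + (-0.6963)·4 = -4.3519.
u_2 = w_2 + 4.3519·q_1 = (3.7576, 0.0303, 0.9697).

u_2 = (3.7576, 0.0303, 0.9697)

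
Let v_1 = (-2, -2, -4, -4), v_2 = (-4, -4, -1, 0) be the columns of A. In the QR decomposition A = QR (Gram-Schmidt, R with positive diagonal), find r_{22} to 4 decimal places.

r_{22} = 4.7958

q_1 = v_1/‖v_1‖ = (-2, -2, -4, -4)/6.3246 = (-0.3162, -0.3162, -0.6325, -0.6325).
r_{12} = q_1·v_2 = 3.1623.
u_2 = v_2 − 3.1623·q_1 = (-3.0000, -3.0000, 1.0000, 2.0000).
r_{22} = ‖u_2‖ = 4.7958.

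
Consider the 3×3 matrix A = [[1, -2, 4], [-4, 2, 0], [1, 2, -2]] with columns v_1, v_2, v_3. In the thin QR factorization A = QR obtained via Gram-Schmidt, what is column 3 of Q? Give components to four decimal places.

v_1 = (1, -4, 1); ‖v_1‖ = 4.2426, so e_1 = (0.2357, -0.9428, 0.2357).
e_1·v_2 = 0.2357·(-2) + (-0.9428)·2 + 0.2357·2 = -1.8856.
u_2 = v_2 + 1.8856·e_1 = (-1.5556, 0.2222, 2.4444).
‖u_2‖ = 2.9059, so e_2 = (-0.5353, 0.0765, 0.8412).
e_1·v_3 = 0.2357·4 + (-0.9428)·0 + 0.2357·(-2) = 0.4714; e_2·v_3 = (-0.5353)·4 + 0.0765·0 + 0.8412·(-2) = -3.8236.
u_3 = v_3 − 0.4714·e_1 + 3.8236·e_2 = (1.8421, 0.7368, 1.1053).
‖u_3‖ = 2.2711, so e_3 = (0.8111, 0.3244, 0.4867).

e_3 = (0.8111, 0.3244, 0.4867)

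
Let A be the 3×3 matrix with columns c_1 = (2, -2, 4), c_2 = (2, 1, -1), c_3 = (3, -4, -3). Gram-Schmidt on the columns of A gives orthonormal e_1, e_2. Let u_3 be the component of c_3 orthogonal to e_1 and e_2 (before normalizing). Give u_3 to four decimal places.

u_3 = (0.9143, -4.5714, -2.7429)

e_1 = c_1/‖c_1‖ = (2, -2, 4)/4.8990 = (0.4082, -0.4082, 0.8165).
r_{12} = e_1·c_2 = -0.4082.
u_2 = c_2 + 0.4082·e_1 = (2.1667, 0.8333, -0.6667).
‖u_2‖ = 2.4152, so e_2 = (0.8971, 0.3450, -0.2760).
r_{13} = e_1·c_3 = 0.4082; r_{23} = e_2·c_3 = 2.1392.
u_3 = c_3 − 0.4082·e_1 − 2.1392·e_2 = (0.9143, -4.5714, -2.7429).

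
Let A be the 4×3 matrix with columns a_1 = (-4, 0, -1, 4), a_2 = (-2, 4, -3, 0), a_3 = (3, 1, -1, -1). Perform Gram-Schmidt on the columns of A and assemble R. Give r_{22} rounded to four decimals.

r_{22} = 5.0332

a_1 = (-4, 0, -1, 4); ‖a_1‖ = 5.7446, so e_1 = (-0.6963, 0.0000, -0.1741, 0.6963).
e_1·a_2 = (-0.6963)·(-2) + 0.0000·4 + (-0.1741)·(-3) + 0.6963·0 = 1.9149.
u_2 = a_2 − 1.9149·e_1 = (-0.6667, 4.0000, -2.6667, -1.3333).
r_{22} = ‖u_2‖ = 5.0332.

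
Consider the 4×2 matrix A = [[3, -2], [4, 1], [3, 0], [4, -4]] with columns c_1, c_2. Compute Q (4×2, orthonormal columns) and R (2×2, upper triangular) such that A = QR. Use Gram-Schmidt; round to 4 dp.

Q = [[0.4243, -0.2414], [0.5657, 0.6403], [0.4243, 0.2834], [0.5657, -0.6718]], R = [[7.0711, -2.5456], [0.0000, 3.8105]]

c_1 = (3, 4, 3, 4); ‖c_1‖ = 7.0711, so e_1 = (0.4243, 0.5657, 0.4243, 0.5657).
e_1·c_2 = 0.4243·(-2) + 0.5657·1 + 0.4243·0 + 0.5657·(-4) = -2.5456.
u_2 = c_2 + 2.5456·e_1 = (-0.9200, 2.4400, 1.0800, -2.5600).
‖u_2‖ = 3.8105, so e_2 = (-0.2414, 0.6403, 0.2834, -0.6718).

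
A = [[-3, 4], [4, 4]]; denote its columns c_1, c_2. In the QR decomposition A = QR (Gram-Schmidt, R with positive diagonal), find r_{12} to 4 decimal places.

q_1 = c_1/‖c_1‖ = (-3, 4)/5.0000 = (-0.6000, 0.8000).
r_{12} = q_1·c_2 = 0.8000.

r_{12} = 0.8000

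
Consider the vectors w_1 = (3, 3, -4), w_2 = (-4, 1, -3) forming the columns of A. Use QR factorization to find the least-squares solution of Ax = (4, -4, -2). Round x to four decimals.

x = (0.2857, -0.5714)

w_1 = (3, 3, -4); ‖w_1‖ = 5.8310, so e_1 = (0.5145, 0.5145, -0.6860).
e_1·w_2 = 0.5145·(-4) + 0.5145·1 + (-0.6860)·(-3) = 0.5145.
u_2 = w_2 − 0.5145·e_1 = (-4.2647, 0.7353, -2.6471).
‖u_2‖ = 5.0730, so e_2 = (-0.8407, 0.1449, -0.5218).
Qᵀb = (1.3720, -2.8989).
Back-substitute: x_2 = -2.8989/5.0730 = -0.5714.
x_1 = (1.3720 − 0.5145·(-0.5714))/5.8310 = 0.2857.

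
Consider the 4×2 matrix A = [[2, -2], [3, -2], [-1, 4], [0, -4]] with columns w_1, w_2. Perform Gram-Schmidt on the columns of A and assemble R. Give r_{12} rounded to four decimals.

r_{12} = -3.7417

w_1 = (2, 3, -1, 0); ‖w_1‖ = 3.7417, so e_1 = (0.5345, 0.8018, -0.2673, 0.0000).
r_{12} = e_1·w_2 = -3.7417.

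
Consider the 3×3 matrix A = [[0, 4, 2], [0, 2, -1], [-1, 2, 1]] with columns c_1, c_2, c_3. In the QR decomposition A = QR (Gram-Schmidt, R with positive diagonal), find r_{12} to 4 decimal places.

r_{12} = -2.0000

e_1 = c_1/‖c_1‖ = (0, 0, -1)/1.0000 = (0.0000, 0.0000, -1.0000).
r_{12} = e_1·c_2 = -2.0000.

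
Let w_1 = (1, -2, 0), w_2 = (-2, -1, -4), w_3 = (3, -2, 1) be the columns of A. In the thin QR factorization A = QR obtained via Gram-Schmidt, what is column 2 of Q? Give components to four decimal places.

w_1 = (1, -2, 0); ‖w_1‖ = 2.2361, so q_1 = (0.4472, -0.8944, 0.0000).
q_1·w_2 = 0.4472·(-2) + (-0.8944)·(-1) + 0.0000·(-4) = 0.0000.
u_2 = w_2 + 0.0000·q_1 = (-2.0000, -1.0000, -4.0000).
‖u_2‖ = 4.5826, so q_2 = (-0.4364, -0.2182, -0.8729).

q_2 = (-0.4364, -0.2182, -0.8729)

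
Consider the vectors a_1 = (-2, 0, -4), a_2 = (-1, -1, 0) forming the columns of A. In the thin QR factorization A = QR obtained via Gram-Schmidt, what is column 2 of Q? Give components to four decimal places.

a_1 = (-2, 0, -4); ‖a_1‖ = 4.4721, so q_1 = (-0.4472, 0.0000, -0.8944).
q_1·a_2 = (-0.4472)·(-1) + 0.0000·(-1) + (-0.8944)·0 = 0.4472.
u_2 = a_2 − 0.4472·q_1 = (-0.8000, -1.0000, 0.4000).
‖u_2‖ = 1.3416, so q_2 = (-0.5963, -0.7454, 0.2981).

q_2 = (-0.5963, -0.7454, 0.2981)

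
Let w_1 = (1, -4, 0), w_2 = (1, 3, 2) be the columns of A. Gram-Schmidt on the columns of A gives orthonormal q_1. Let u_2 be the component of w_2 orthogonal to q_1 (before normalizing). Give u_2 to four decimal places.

q_1 = w_1/‖w_1‖ = (1, -4, 0)/4.1231 = (0.2425, -0.9701, 0.0000).
r_{12} = q_1·w_2 = -2.6679.
u_2 = w_2 + 2.6679·q_1 = (1.6471, 0.4118, 2.0000).

u_2 = (1.6471, 0.4118, 2.0000)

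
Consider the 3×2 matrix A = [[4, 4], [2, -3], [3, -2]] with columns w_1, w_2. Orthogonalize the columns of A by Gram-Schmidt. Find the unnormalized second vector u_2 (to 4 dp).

q_1 = w_1/‖w_1‖ = (4, 2, 3)/5.3852 = (0.7428, 0.3714, 0.5571).
r_{12} = q_1·w_2 = 0.7428.
u_2 = w_2 − 0.7428·q_1 = (3.4483, -3.2759, -2.4138).

u_2 = (3.4483, -3.2759, -2.4138)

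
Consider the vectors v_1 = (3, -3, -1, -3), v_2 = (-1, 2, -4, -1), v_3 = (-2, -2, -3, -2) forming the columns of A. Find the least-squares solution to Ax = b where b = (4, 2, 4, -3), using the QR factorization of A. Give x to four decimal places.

x = (0.8392, 0.2166, -1.3406)

v_1 = (3, -3, -1, -3); ‖v_1‖ = 5.2915, so q_1 = (0.5669, -0.5669, -0.1890, -0.5669).
q_1·v_2 = 0.5669·(-1) + (-0.5669)·2 + (-0.1890)·(-4) + (-0.5669)·(-1) = -0.3780.
u_2 = v_2 + 0.3780·q_1 = (-0.7857, 1.7857, -4.0714, -1.2143).
‖u_2‖ = 4.6752, so q_2 = (-0.1681, 0.3820, -0.8709, -0.2597).
q_1·v_3 = 0.5669·(-2) + (-0.5669)·(-2) + (-0.1890)·(-3) + (-0.5669)·(-2) = 1.7008; q_2·v_3 = (-0.1681)·(-2) + 0.3820·(-2) + (-0.8709)·(-3) + (-0.2597)·(-2) = 2.7043.
u_3 = v_3 − 1.7008·q_1 − 2.7043·q_2 = (-2.5098, -2.0686, -0.3235, -0.3333).
‖u_3‖ = 3.2854, so q_3 = (-0.7639, -0.6296, -0.0985, -0.1015).
Qᵀb = (2.0788, -2.6126, -4.4045).
Back-substitute: x_3 = -4.4045/3.2854 = -1.3406.
x_2 = (-2.6126 − 2.7043·(-1.3406))/4.6752 = 0.2166.
x_1 = (2.0788 + 0.3780·0.2166 − 1.7008·(-1.3406))/5.2915 = 0.8392.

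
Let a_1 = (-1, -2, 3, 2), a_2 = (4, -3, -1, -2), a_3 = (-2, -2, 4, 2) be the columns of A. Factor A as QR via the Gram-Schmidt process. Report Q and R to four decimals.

Q = [[-0.2357, 0.6959, -0.3562], [-0.4714, -0.6647, -0.0509], [0.7071, -0.0312, 0.4071], [0.4714, -0.2700, -0.8396]], R = [[4.2426, -1.1785, 5.1854], [0.0000, 5.3489, -0.7270], [0.0000, 0.0000, 0.7632]]

a_1 = (-1, -2, 3, 2); ‖a_1‖ = 4.2426, so e_1 = (-0.2357, -0.4714, 0.7071, 0.4714).
e_1·a_2 = (-0.2357)·4 + (-0.4714)·(-3) + 0.7071·(-1) + 0.4714·(-2) = -1.1785.
u_2 = a_2 + 1.1785·e_1 = (3.7222, -3.5556, -0.1667, -1.4444).
‖u_2‖ = 5.3489, so e_2 = (0.6959, -0.6647, -0.0312, -0.2700).
e_1·a_3 = (-0.2357)·(-2) + (-0.4714)·(-2) + 0.7071·4 + 0.4714·2 = 5.1854; e_2·a_3 = 0.6959·(-2) + (-0.6647)·(-2) + (-0.0312)·4 + (-0.2700)·2 = -0.7270.
u_3 = a_3 − 5.1854·e_1 + 0.7270·e_2 = (-0.2718, -0.0388, 0.3107, -0.6408).
‖u_3‖ = 0.7632, so e_3 = (-0.3562, -0.0509, 0.4071, -0.8396).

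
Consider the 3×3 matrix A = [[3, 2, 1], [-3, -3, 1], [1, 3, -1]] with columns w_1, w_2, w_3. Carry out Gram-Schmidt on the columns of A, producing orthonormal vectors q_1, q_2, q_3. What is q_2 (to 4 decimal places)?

w_1 = (3, -3, 1); ‖w_1‖ = 4.3589, so q_1 = (0.6882, -0.6882, 0.2294).
q_1·w_2 = 0.6882·2 + (-0.6882)·(-3) + 0.2294·3 = 4.1295.
u_2 = w_2 − 4.1295·q_1 = (-0.8421, -0.1579, 2.0526).
‖u_2‖ = 2.2243, so q_2 = (-0.3786, -0.0710, 0.9228).

q_2 = (-0.3786, -0.0710, 0.9228)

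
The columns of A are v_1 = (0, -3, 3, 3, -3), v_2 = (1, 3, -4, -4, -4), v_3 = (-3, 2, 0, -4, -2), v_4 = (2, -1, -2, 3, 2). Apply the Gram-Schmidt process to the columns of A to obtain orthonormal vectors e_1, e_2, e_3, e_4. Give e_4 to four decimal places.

e_1 = v_1/‖v_1‖ = (0, -3, 3, 3, -3)/6.0000 = (0.0000, -0.5000, 0.5000, 0.5000, -0.5000).
r_{12} = e_1·v_2 = -3.5000.
u_2 = v_2 + 3.5000·e_1 = (1.0000, 1.2500, -2.2500, -2.2500, -5.7500).
‖u_2‖ = 6.7639, so e_2 = (0.1478, 0.1848, -0.3326, -0.3326, -0.8501).
r_{13} = e_1·v_3 = -2.0000; r_{23} = e_2·v_3 = 2.9569.
u_3 = v_3 + 2.0000·e_1 − 2.9569·e_2 = (-3.4372, 0.4536, 1.9836, -2.0164, -0.4863).
‖u_3‖ = 4.5008, so e_3 = (-0.7637, 0.1008, 0.4407, -0.4480, -0.1081).
r_{14} = e_1·v_4 = 0.0000; r_{24} = e_2·v_4 = -1.9220; r_{34} = e_3·v_4 = -4.0697.
u_4 = v_4 + 0.0000·e_1 + 1.9220·e_2 + 4.0697·e_3 = (-0.8238, -0.2347, -0.8457, 0.5374, -0.0736).
‖u_4‖ = 1.3203, so e_4 = (-0.6240, -0.1778, -0.6405, 0.4070, -0.0558).

e_4 = (-0.6240, -0.1778, -0.6405, 0.4070, -0.0558)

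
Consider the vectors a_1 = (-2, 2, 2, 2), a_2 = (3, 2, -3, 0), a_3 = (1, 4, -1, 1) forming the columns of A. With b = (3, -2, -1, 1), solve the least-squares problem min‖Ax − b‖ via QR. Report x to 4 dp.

x = (2.0000, 3.0000, -3.0000)

a_1 = (-2, 2, 2, 2); ‖a_1‖ = 4.0000, so q_1 = (-0.5000, 0.5000, 0.5000, 0.5000).
q_1·a_2 = (-0.5000)·3 + 0.5000·2 + 0.5000·(-3) + 0.5000·0 = -2.0000.
u_2 = a_2 + 2.0000·q_1 = (2.0000, 3.0000, -2.0000, 1.0000).
‖u_2‖ = 4.2426, so q_2 = (0.4714, 0.7071, -0.4714, 0.2357).
q_1·a_3 = (-0.5000)·1 + 0.5000·4 + 0.5000·(-1) + 0.5000·1 = 1.5000; q_2·a_3 = 0.4714·1 + 0.7071·4 + (-0.4714)·(-1) + 0.2357·1 = 4.0069.
u_3 = a_3 − 1.5000·q_1 − 4.0069·q_2 = (-0.1389, 0.4167, 0.1389, -0.6944).
‖u_3‖ = 0.8333, so q_3 = (-0.1667, 0.5000, 0.1667, -0.8333).
Qᵀb = (-2.5000, 0.7071, -2.5000).
Back-substitute: x_3 = -2.5000/0.8333 = -3.0000.
x_2 = (0.7071 − 4.0069·(-3.0000))/4.2426 = 3.0000.
x_1 = (-2.5000 + 2.0000·3.0000 − 1.5000·(-3.0000))/4.0000 = 2.0000.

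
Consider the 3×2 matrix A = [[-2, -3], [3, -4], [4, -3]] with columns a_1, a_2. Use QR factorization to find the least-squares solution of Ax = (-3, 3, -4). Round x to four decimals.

a_1 = (-2, 3, 4); ‖a_1‖ = 5.3852, so q_1 = (-0.3714, 0.5571, 0.7428).
q_1·a_2 = (-0.3714)·(-3) + 0.5571·(-4) + 0.7428·(-3) = -3.3425.
u_2 = a_2 + 3.3425·q_1 = (-4.2414, -2.1379, -0.5172).
‖u_2‖ = 4.7778, so q_2 = (-0.8877, -0.4475, -0.1083).
Qᵀb = (-0.1857, 1.7538).
Back-substitute: x_2 = 1.7538/4.7778 = 0.3671.
x_1 = (-0.1857 + 3.3425·0.3671)/5.3852 = 0.1934.

x = (0.1934, 0.3671)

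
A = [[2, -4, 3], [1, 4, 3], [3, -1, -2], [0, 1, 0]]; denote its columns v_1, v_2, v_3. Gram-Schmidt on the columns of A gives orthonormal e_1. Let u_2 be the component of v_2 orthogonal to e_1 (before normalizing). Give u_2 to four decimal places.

e_1 = v_1/‖v_1‖ = (2, 1, 3, 0)/3.7417 = (0.5345, 0.2673, 0.8018, 0.0000).
r_{12} = e_1·v_2 = -1.8708.
u_2 = v_2 + 1.8708·e_1 = (-3.0000, 4.5000, 0.5000, 1.0000).

u_2 = (-3.0000, 4.5000, 0.5000, 1.0000)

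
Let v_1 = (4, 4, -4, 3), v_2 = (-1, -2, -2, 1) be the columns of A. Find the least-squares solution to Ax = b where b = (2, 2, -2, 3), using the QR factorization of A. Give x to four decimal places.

x = (0.5817, 0.1582)

v_1 = (4, 4, -4, 3); ‖v_1‖ = 7.5498, so e_1 = (0.5298, 0.5298, -0.5298, 0.3974).
e_1·v_2 = 0.5298·(-1) + 0.5298·(-2) + (-0.5298)·(-2) + 0.3974·1 = -0.1325.
u_2 = v_2 + 0.1325·e_1 = (-0.9298, -1.9298, -2.0702, 1.0526).
‖u_2‖ = 3.1595, so e_2 = (-0.2943, -0.6108, -0.6552, 0.3332).
Qᵀb = (4.3710, 0.4997).
Back-substitute: x_2 = 0.4997/3.1595 = 0.1582.
x_1 = (4.3710 + 0.1325·0.1582)/7.5498 = 0.5817.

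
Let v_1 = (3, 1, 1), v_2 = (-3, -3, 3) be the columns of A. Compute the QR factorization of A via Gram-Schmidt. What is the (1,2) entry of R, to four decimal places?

v_1 = (3, 1, 1); ‖v_1‖ = 3.3166, so e_1 = (0.9045, 0.3015, 0.3015).
r_{12} = e_1·v_2 = -2.7136.

r_{12} = -2.7136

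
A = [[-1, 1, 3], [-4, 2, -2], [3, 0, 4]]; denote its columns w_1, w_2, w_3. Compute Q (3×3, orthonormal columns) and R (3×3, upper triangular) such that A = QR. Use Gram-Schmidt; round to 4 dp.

w_1 = (-1, -4, 3); ‖w_1‖ = 5.0990, so q_1 = (-0.1961, -0.7845, 0.5883).
q_1·w_2 = (-0.1961)·1 + (-0.7845)·2 + 0.5883·0 = -1.7650.
u_2 = w_2 + 1.7650·q_1 = (0.6538, 0.6154, 1.0385).
‖u_2‖ = 1.3728, so q_2 = (0.4763, 0.4483, 0.7564).
q_1·w_3 = (-0.1961)·3 + (-0.7845)·(-2) + 0.5883·4 = 3.3340; q_2·w_3 = 0.4763·3 + 0.4483·(-2) + 0.7564·4 = 3.5581.
u_3 = w_3 − 3.3340·q_1 − 3.5581·q_2 = (1.9592, -0.9796, -0.6531).
‖u_3‖ = 2.2857, so q_3 = (0.8571, -0.4286, -0.2857).

Q = [[-0.1961, 0.4763, 0.8571], [-0.7845, 0.4483, -0.4286], [0.5883, 0.7564, -0.2857]], R = [[5.0990, -1.7650, 3.3340], [0.0000, 1.3728, 3.5581], [0.0000, 0.0000, 2.2857]]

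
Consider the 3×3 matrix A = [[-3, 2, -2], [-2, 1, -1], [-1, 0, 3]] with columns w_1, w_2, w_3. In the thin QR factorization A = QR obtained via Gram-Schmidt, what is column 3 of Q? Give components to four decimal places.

e_3 = (0.4082, -0.8165, 0.4082)

w_1 = (-3, -2, -1); ‖w_1‖ = 3.7417, so e_1 = (-0.8018, -0.5345, -0.2673).
e_1·w_2 = (-0.8018)·2 + (-0.5345)·1 + (-0.2673)·0 = -2.1381.
u_2 = w_2 + 2.1381·e_1 = (0.2857, -0.1429, -0.5714).
‖u_2‖ = 0.6547, so e_2 = (0.4364, -0.2182, -0.8729).
e_1·w_3 = (-0.8018)·(-2) + (-0.5345)·(-1) + (-0.2673)·3 = 1.3363; e_2·w_3 = 0.4364·(-2) + (-0.2182)·(-1) + (-0.8729)·3 = -3.2733.
u_3 = w_3 − 1.3363·e_1 + 3.2733·e_2 = (0.5000, -1.0000, 0.5000).
‖u_3‖ = 1.2247, so e_3 = (0.4082, -0.8165, 0.4082).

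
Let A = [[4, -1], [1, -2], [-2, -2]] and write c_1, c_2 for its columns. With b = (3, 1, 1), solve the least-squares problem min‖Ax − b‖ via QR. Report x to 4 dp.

x = (0.4595, -0.6757)

c_1 = (4, 1, -2); ‖c_1‖ = 4.5826, so e_1 = (0.8729, 0.2182, -0.4364).
e_1·c_2 = 0.8729·(-1) + 0.2182·(-2) + (-0.4364)·(-2) = -0.4364.
u_2 = c_2 + 0.4364·e_1 = (-0.6190, -1.9048, -2.1905).
‖u_2‖ = 2.9681, so e_2 = (-0.2086, -0.6417, -0.7380).
Qᵀb = (2.4004, -2.0055).
Back-substitute: x_2 = -2.0055/2.9681 = -0.6757.
x_1 = (2.4004 + 0.4364·(-0.6757))/4.5826 = 0.4595.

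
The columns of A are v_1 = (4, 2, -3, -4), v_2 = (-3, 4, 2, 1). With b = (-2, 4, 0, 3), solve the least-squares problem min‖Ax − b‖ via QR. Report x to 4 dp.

v_1 = (4, 2, -3, -4); ‖v_1‖ = 6.7082, so e_1 = (0.5963, 0.2981, -0.4472, -0.5963).
e_1·v_2 = 0.5963·(-3) + 0.2981·4 + (-0.4472)·2 + (-0.5963)·1 = -2.0870.
u_2 = v_2 + 2.0870·e_1 = (-1.7556, 4.6222, 1.0667, -0.2444).
‖u_2‖ = 5.0640, so e_2 = (-0.3467, 0.9128, 0.2106, -0.0483).
Qᵀb = (-1.7889, 4.1996).
Back-substitute: x_2 = 4.1996/5.0640 = 0.8293.
x_1 = (-1.7889 + 2.0870·0.8293)/6.7082 = -0.0087.

x = (-0.0087, 0.8293)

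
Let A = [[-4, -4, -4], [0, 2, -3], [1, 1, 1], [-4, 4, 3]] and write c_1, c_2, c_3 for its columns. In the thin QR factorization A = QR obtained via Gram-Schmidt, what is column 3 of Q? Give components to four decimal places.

e_1 = c_1/‖c_1‖ = (-4, 0, 1, -4)/5.7446 = (-0.6963, 0.0000, 0.1741, -0.6963).
r_{12} = e_1·c_2 = 0.1741.
u_2 = c_2 − 0.1741·e_1 = (-3.8788, 2.0000, 0.9697, 4.1212).
‖u_2‖ = 6.0803, so e_2 = (-0.6379, 0.3289, 0.1595, 0.6778).
r_{13} = e_1·c_3 = 0.8704; r_{23} = e_2·c_3 = 3.7578.
u_3 = c_3 − 0.8704·e_1 − 3.7578·e_2 = (-0.9967, -4.2361, 0.2492, 1.0590).
‖u_3‖ = 4.4857, so e_3 = (-0.2222, -0.9444, 0.0556, 0.2361).

e_3 = (-0.2222, -0.9444, 0.0556, 0.2361)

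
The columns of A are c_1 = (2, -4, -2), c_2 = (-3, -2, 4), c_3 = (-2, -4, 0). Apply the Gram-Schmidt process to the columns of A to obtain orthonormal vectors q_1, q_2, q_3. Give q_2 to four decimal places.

q_1 = c_1/‖c_1‖ = (2, -4, -2)/4.8990 = (0.4082, -0.8165, -0.4082).
r_{12} = q_1·c_2 = -1.2247.
u_2 = c_2 + 1.2247·q_1 = (-2.5000, -3.0000, 3.5000).
‖u_2‖ = 5.2440, so q_2 = (-0.4767, -0.5721, 0.6674).

q_2 = (-0.4767, -0.5721, 0.6674)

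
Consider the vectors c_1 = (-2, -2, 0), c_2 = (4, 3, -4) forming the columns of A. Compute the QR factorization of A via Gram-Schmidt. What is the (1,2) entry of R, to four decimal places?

c_1 = (-2, -2, 0); ‖c_1‖ = 2.8284, so q_1 = (-0.7071, -0.7071, 0.0000).
r_{12} = q_1·c_2 = -4.9497.

r_{12} = -4.9497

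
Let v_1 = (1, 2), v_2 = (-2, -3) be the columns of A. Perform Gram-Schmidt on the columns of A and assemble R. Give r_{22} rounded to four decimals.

e_1 = v_1/‖v_1‖ = (1, 2)/2.2361 = (0.4472, 0.8944).
r_{12} = e_1·v_2 = -3.5777.
u_2 = v_2 + 3.5777·e_1 = (-0.4000, 0.2000).
r_{22} = ‖u_2‖ = 0.4472.

r_{22} = 0.4472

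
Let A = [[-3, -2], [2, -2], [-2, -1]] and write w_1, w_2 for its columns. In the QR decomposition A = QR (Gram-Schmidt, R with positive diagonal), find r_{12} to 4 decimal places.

w_1 = (-3, 2, -2); ‖w_1‖ = 4.1231, so q_1 = (-0.7276, 0.4851, -0.4851).
r_{12} = q_1·w_2 = 0.9701.

r_{12} = 0.9701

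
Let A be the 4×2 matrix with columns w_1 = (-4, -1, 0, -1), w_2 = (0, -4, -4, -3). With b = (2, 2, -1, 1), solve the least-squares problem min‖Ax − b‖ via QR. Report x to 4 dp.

x = (-0.5835, -0.0711)

w_1 = (-4, -1, 0, -1); ‖w_1‖ = 4.2426, so e_1 = (-0.9428, -0.2357, 0.0000, -0.2357).
e_1·w_2 = (-0.9428)·0 + (-0.2357)·(-4) + 0.0000·(-4) + (-0.2357)·(-3) = 1.6499.
u_2 = w_2 − 1.6499·e_1 = (1.5556, -3.6111, -4.0000, -2.6111).
‖u_2‖ = 6.1869, so e_2 = (0.2514, -0.5837, -0.6465, -0.4220).
Qᵀb = (-2.5927, -0.4400).
Back-substitute: x_2 = -0.4400/6.1869 = -0.0711.
x_1 = (-2.5927 − 1.6499·(-0.0711))/4.2426 = -0.5835.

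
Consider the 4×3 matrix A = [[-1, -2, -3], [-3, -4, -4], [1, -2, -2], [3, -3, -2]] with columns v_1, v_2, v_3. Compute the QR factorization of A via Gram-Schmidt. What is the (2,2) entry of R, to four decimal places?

r_{22} = 5.7053

e_1 = v_1/‖v_1‖ = (-1, -3, 1, 3)/4.4721 = (-0.2236, -0.6708, 0.2236, 0.6708).
r_{12} = e_1·v_2 = 0.6708.
u_2 = v_2 − 0.6708·e_1 = (-1.8500, -3.5500, -2.1500, -3.4500).
r_{22} = ‖u_2‖ = 5.7053.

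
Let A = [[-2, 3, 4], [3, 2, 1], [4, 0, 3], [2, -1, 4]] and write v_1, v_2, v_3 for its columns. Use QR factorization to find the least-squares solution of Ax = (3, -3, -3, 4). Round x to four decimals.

v_1 = (-2, 3, 4, 2); ‖v_1‖ = 5.7446, so e_1 = (-0.3482, 0.5222, 0.6963, 0.3482).
e_1·v_2 = (-0.3482)·3 + 0.5222·2 + 0.6963·0 + 0.3482·(-1) = -0.3482.
u_2 = v_2 + 0.3482·e_1 = (2.8788, 2.1818, 0.2424, -0.8788).
‖u_2‖ = 3.7254, so e_2 = (0.7727, 0.5857, 0.0651, -0.2359).
e_1·v_3 = (-0.3482)·4 + 0.5222·1 + 0.6963·3 + 0.3482·4 = 2.6112; e_2·v_3 = 0.7727·4 + 0.5857·1 + 0.0651·3 + (-0.2359)·4 = 2.9283.
u_3 = v_3 − 2.6112·e_1 − 2.9283·e_2 = (2.6463, -2.0786, 0.9913, 3.7817).
‖u_3‖ = 5.1582, so e_3 = (0.5130, -0.4030, 0.1922, 0.7331).
Qᵀb = (-3.3075, -0.5775, 5.1040).
Back-substitute: x_3 = 5.1040/5.1582 = 0.9895.
x_2 = (-0.5775 − 2.9283·0.9895)/3.7254 = -0.9328.
x_1 = (-3.3075 + 0.3482·(-0.9328) − 2.6112·0.9895)/5.7446 = -1.0821.

x = (-1.0821, -0.9328, 0.9895)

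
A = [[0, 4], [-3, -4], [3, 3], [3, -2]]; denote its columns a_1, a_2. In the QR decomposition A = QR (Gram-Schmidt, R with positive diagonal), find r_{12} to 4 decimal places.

r_{12} = 2.8868

a_1 = (0, -3, 3, 3); ‖a_1‖ = 5.1962, so e_1 = (0.0000, -0.5774, 0.5774, 0.5774).
r_{12} = e_1·a_2 = 2.8868.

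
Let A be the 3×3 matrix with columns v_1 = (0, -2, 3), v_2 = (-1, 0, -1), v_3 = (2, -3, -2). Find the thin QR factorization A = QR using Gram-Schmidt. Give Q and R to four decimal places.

v_1 = (0, -2, 3); ‖v_1‖ = 3.6056, so q_1 = (0.0000, -0.5547, 0.8321).
q_1·v_2 = 0.0000·(-1) + (-0.5547)·0 + 0.8321·(-1) = -0.8321.
u_2 = v_2 + 0.8321·q_1 = (-1.0000, -0.4615, -0.3077).
‖u_2‖ = 1.1435, so q_2 = (-0.8745, -0.4036, -0.2691).
q_1·v_3 = 0.0000·2 + (-0.5547)·(-3) + 0.8321·(-2) = 0.0000; q_2·v_3 = (-0.8745)·2 + (-0.4036)·(-3) + (-0.2691)·(-2) = 0.0000.
u_3 = v_3 + 0.0000·q_1 + 0.0000·q_2 = (2.0000, -3.0000, -2.0000).
‖u_3‖ = 4.1231, so q_3 = (0.4851, -0.7276, -0.4851).

Q = [[0.0000, -0.8745, 0.4851], [-0.5547, -0.4036, -0.7276], [0.8321, -0.2691, -0.4851]], R = [[3.6056, -0.8321, 0.0000], [0.0000, 1.1435, 0.0000], [0.0000, 0.0000, 4.1231]]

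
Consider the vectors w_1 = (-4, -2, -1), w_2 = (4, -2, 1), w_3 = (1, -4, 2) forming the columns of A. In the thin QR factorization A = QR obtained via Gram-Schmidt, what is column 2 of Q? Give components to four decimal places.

e_2 = (0.4234, -0.8997, 0.1059)

w_1 = (-4, -2, -1); ‖w_1‖ = 4.5826, so e_1 = (-0.8729, -0.4364, -0.2182).
e_1·w_2 = (-0.8729)·4 + (-0.4364)·(-2) + (-0.2182)·1 = -2.8368.
u_2 = w_2 + 2.8368·e_1 = (1.5238, -3.2381, 0.3810).
‖u_2‖ = 3.5989, so e_2 = (0.4234, -0.8997, 0.1059).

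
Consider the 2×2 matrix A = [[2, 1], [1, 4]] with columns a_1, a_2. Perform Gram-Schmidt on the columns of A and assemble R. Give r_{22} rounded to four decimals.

a_1 = (2, 1); ‖a_1‖ = 2.2361, so e_1 = (0.8944, 0.4472).
e_1·a_2 = 0.8944·1 + 0.4472·4 = 2.6833.
u_2 = a_2 − 2.6833·e_1 = (-1.4000, 2.8000).
r_{22} = ‖u_2‖ = 3.1305.

r_{22} = 3.1305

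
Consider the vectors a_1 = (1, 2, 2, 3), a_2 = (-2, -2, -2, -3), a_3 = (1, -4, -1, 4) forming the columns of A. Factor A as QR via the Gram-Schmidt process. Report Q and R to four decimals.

Q = [[0.2357, -0.9718, 0.0000], [0.4714, 0.1143, -0.7399], [0.4714, 0.1143, -0.2158], [0.7071, 0.1715, 0.6371]], R = [[4.2426, -4.4783, 0.7071], [0.0000, 0.9718, -0.8575], [0.0000, 0.0000, 5.7240]]

a_1 = (1, 2, 2, 3); ‖a_1‖ = 4.2426, so e_1 = (0.2357, 0.4714, 0.4714, 0.7071).
e_1·a_2 = 0.2357·(-2) + 0.4714·(-2) + 0.4714·(-2) + 0.7071·(-3) = -4.4783.
u_2 = a_2 + 4.4783·e_1 = (-0.9444, 0.1111, 0.1111, 0.1667).
‖u_2‖ = 0.9718, so e_2 = (-0.9718, 0.1143, 0.1143, 0.1715).
e_1·a_3 = 0.2357·1 + 0.4714·(-4) + 0.4714·(-1) + 0.7071·4 = 0.7071; e_2·a_3 = (-0.9718)·1 + 0.1143·(-4) + 0.1143·(-1) + 0.1715·4 = -0.8575.
u_3 = a_3 − 0.7071·e_1 + 0.8575·e_2 = (0.0000, -4.2353, -1.2353, 3.6471).
‖u_3‖ = 5.7240, so e_3 = (0.0000, -0.7399, -0.2158, 0.6371).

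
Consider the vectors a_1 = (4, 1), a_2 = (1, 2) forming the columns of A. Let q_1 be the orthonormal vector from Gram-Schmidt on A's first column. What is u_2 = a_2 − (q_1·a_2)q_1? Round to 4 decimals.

a_1 = (4, 1); ‖a_1‖ = 4.1231, so q_1 = (0.9701, 0.2425).
q_1·a_2 = 0.9701·1 + 0.2425·2 = 1.4552.
u_2 = a_2 − 1.4552·q_1 = (-0.4118, 1.6471).

u_2 = (-0.4118, 1.6471)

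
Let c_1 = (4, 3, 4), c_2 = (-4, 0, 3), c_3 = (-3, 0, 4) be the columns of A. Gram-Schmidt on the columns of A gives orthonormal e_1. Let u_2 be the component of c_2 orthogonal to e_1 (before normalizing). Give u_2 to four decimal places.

u_2 = (-3.6098, 0.2927, 3.3902)

c_1 = (4, 3, 4); ‖c_1‖ = 6.4031, so e_1 = (0.6247, 0.4685, 0.6247).
e_1·c_2 = 0.6247·(-4) + 0.4685·0 + 0.6247·3 = -0.6247.
u_2 = c_2 + 0.6247·e_1 = (-3.6098, 0.2927, 3.3902).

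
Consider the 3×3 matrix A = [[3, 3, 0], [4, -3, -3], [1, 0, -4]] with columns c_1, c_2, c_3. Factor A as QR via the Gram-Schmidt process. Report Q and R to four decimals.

c_1 = (3, 4, 1); ‖c_1‖ = 5.0990, so e_1 = (0.5883, 0.7845, 0.1961).
e_1·c_2 = 0.5883·3 + 0.7845·(-3) + 0.1961·0 = -0.5883.
u_2 = c_2 + 0.5883·e_1 = (3.3462, -2.5385, 0.1154).
‖u_2‖ = 4.2016, so e_2 = (0.7964, -0.6042, 0.0275).
e_1·c_3 = 0.5883·0 + 0.7845·(-3) + 0.1961·(-4) = -3.1379; e_2·c_3 = 0.7964·0 + (-0.6042)·(-3) + 0.0275·(-4) = 1.7026.
u_3 = c_3 + 3.1379·e_1 − 1.7026·e_2 = (0.4902, 0.4902, -3.4314).
‖u_3‖ = 3.5007, so e_3 = (0.1400, 0.1400, -0.9802).

Q = [[0.5883, 0.7964, 0.1400], [0.7845, -0.6042, 0.1400], [0.1961, 0.0275, -0.9802]], R = [[5.0990, -0.5883, -3.1379], [0.0000, 4.2016, 1.7026], [0.0000, 0.0000, 3.5007]]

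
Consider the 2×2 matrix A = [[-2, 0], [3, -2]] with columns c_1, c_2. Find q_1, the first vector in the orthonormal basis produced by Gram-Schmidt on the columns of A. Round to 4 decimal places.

q_1 = (-0.5547, 0.8321)

c_1 = (-2, 3); ‖c_1‖ = 3.6056, so q_1 = (-0.5547, 0.8321).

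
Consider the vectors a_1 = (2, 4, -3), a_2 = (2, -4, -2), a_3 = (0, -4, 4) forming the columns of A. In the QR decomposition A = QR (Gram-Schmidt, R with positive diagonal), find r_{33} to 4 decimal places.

r_{33} = 2.1798

a_1 = (2, 4, -3); ‖a_1‖ = 5.3852, so q_1 = (0.3714, 0.7428, -0.5571).
q_1·a_2 = 0.3714·2 + 0.7428·(-4) + (-0.5571)·(-2) = -1.1142.
u_2 = a_2 + 1.1142·q_1 = (2.4138, -3.1724, -2.6207).
‖u_2‖ = 4.7706, so q_2 = (0.5060, -0.6650, -0.5493).
q_1·a_3 = 0.3714·0 + 0.7428·(-4) + (-0.5571)·4 = -5.1995; q_2·a_3 = 0.5060·0 + (-0.6650)·(-4) + (-0.5493)·4 = 0.4626.
u_3 = a_3 + 5.1995·q_1 − 0.4626·q_2 = (1.6970, 0.1697, 1.3576).
r_{33} = ‖u_3‖ = 2.1798.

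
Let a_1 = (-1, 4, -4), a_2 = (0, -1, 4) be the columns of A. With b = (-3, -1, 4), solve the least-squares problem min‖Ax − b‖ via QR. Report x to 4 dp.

a_1 = (-1, 4, -4); ‖a_1‖ = 5.7446, so q_1 = (-0.1741, 0.6963, -0.6963).
q_1·a_2 = (-0.1741)·0 + 0.6963·(-1) + (-0.6963)·4 = -3.4816.
u_2 = a_2 + 3.4816·q_1 = (-0.6061, 1.4242, 1.5758).
‖u_2‖ = 2.2088, so q_2 = (-0.2744, 0.6448, 0.7134).
Qᵀb = (-2.9593, 3.0320).
Back-substitute: x_2 = 3.0320/2.2088 = 1.3727.
x_1 = (-2.9593 + 3.4816·1.3727)/5.7446 = 0.3168.

x = (0.3168, 1.3727)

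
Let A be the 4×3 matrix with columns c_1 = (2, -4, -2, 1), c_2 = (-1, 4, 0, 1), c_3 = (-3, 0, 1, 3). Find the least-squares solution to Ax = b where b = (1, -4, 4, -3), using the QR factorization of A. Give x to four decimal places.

x = (-1.3272, -2.3558, -0.0264)

c_1 = (2, -4, -2, 1); ‖c_1‖ = 5.0000, so e_1 = (0.4000, -0.8000, -0.4000, 0.2000).
e_1·c_2 = 0.4000·(-1) + (-0.8000)·4 + (-0.4000)·0 + 0.2000·1 = -3.4000.
u_2 = c_2 + 3.4000·e_1 = (0.3600, 1.2800, -1.3600, 1.6800).
‖u_2‖ = 2.5377, so e_2 = (0.1419, 0.5044, -0.5359, 0.6620).
e_1·c_3 = 0.4000·(-3) + (-0.8000)·0 + (-0.4000)·1 + 0.2000·3 = -1.0000; e_2·c_3 = 0.1419·(-3) + 0.5044·0 + (-0.5359)·1 + 0.6620·3 = 1.0245.
u_3 = c_3 + 1.0000·e_1 − 1.0245·e_2 = (-2.7453, -1.3168, 1.1491, 2.5217).
‖u_3‖ = 4.1171, so e_3 = (-0.6668, -0.3198, 0.2791, 0.6125).
Qᵀb = (1.4000, -6.0054, -0.1086).
Back-substitute: x_3 = -0.1086/4.1171 = -0.0264.
x_2 = (-6.0054 − 1.0245·(-0.0264))/2.5377 = -2.3558.
x_1 = (1.4000 + 3.4000·(-2.3558) + 1.0000·(-0.0264))/5.0000 = -1.3272.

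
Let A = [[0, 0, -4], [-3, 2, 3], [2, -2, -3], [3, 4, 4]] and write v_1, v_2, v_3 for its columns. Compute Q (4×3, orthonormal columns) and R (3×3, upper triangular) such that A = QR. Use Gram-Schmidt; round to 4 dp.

v_1 = (0, -3, 2, 3); ‖v_1‖ = 4.6904, so e_1 = (0.0000, -0.6396, 0.4264, 0.6396).
e_1·v_2 = 0.0000·0 + (-0.6396)·2 + 0.4264·(-2) + 0.6396·4 = 0.4264.
u_2 = v_2 − 0.4264·e_1 = (0.0000, 2.2727, -2.1818, 3.7273).
‖u_2‖ = 4.8804, so e_2 = (0.0000, 0.4657, -0.4471, 0.7637).
e_1·v_3 = 0.0000·(-4) + (-0.6396)·3 + 0.4264·(-3) + 0.6396·4 = -0.6396; e_2·v_3 = 0.0000·(-4) + 0.4657·3 + (-0.4471)·(-3) + 0.7637·4 = 5.7931.
u_3 = v_3 + 0.6396·e_1 − 5.7931·e_2 = (-4.0000, -0.1069, -0.1374, -0.0153).
‖u_3‖ = 4.0038, so e_3 = (-0.9990, -0.0267, -0.0343, -0.0038).

Q = [[0.0000, 0.0000, -0.9990], [-0.6396, 0.4657, -0.0267], [0.4264, -0.4471, -0.0343], [0.6396, 0.7637, -0.0038]], R = [[4.6904, 0.4264, -0.6396], [0.0000, 4.8804, 5.7931], [0.0000, 0.0000, 4.0038]]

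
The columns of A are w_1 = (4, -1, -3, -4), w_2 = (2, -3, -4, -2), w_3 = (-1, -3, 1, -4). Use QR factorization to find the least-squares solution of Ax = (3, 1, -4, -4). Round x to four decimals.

w_1 = (4, -1, -3, -4); ‖w_1‖ = 6.4807, so e_1 = (0.6172, -0.1543, -0.4629, -0.6172).
e_1·w_2 = 0.6172·2 + (-0.1543)·(-3) + (-0.4629)·(-4) + (-0.6172)·(-2) = 4.7834.
u_2 = w_2 − 4.7834·e_1 = (-0.9524, -2.2619, -1.7857, 0.9524).
‖u_2‖ = 3.1810, so e_2 = (-0.2994, -0.7111, -0.5614, 0.2994).
e_1·w_3 = 0.6172·(-1) + (-0.1543)·(-3) + (-0.4629)·1 + (-0.6172)·(-4) = 1.8516; e_2·w_3 = (-0.2994)·(-1) + (-0.7111)·(-3) + (-0.5614)·1 + 0.2994·(-4) = 0.6736.
u_3 = w_3 − 1.8516·e_1 − 0.6736·e_2 = (-1.9412, -2.2353, 2.2353, -3.0588).
‖u_3‖ = 4.8081, so e_3 = (-0.4037, -0.4649, 0.4649, -0.6362).
Qᵀb = (6.0178, -0.5614, -0.9910).
Back-substitute: x_3 = -0.9910/4.8081 = -0.2061.
x_2 = (-0.5614 − 0.6736·(-0.2061))/3.1810 = -0.1328.
x_1 = (6.0178 − 4.7834·(-0.1328) − 1.8516·(-0.2061))/6.4807 = 1.0855.

x = (1.0855, -0.1328, -0.2061)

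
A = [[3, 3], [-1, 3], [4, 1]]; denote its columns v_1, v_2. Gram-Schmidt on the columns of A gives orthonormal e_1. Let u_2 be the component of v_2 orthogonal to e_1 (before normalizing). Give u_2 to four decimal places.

u_2 = (1.8462, 3.3846, -0.5385)

v_1 = (3, -1, 4); ‖v_1‖ = 5.0990, so e_1 = (0.5883, -0.1961, 0.7845).
e_1·v_2 = 0.5883·3 + (-0.1961)·3 + 0.7845·1 = 1.9612.
u_2 = v_2 − 1.9612·e_1 = (1.8462, 3.3846, -0.5385).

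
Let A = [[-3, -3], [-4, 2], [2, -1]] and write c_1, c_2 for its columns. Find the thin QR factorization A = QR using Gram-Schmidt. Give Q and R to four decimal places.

c_1 = (-3, -4, 2); ‖c_1‖ = 5.3852, so q_1 = (-0.5571, -0.7428, 0.3714).
q_1·c_2 = (-0.5571)·(-3) + (-0.7428)·2 + 0.3714·(-1) = -0.1857.
u_2 = c_2 + 0.1857·q_1 = (-3.1034, 1.8621, -0.9310).
‖u_2‖ = 3.7370, so q_2 = (-0.8305, 0.4983, -0.2491).

Q = [[-0.5571, -0.8305], [-0.7428, 0.4983], [0.3714, -0.2491]], R = [[5.3852, -0.1857], [0.0000, 3.7370]]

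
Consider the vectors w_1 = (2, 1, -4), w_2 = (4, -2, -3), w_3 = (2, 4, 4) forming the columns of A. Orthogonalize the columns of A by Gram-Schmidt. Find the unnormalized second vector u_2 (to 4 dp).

u_2 = (2.2857, -2.8571, 0.4286)

w_1 = (2, 1, -4); ‖w_1‖ = 4.5826, so q_1 = (0.4364, 0.2182, -0.8729).
q_1·w_2 = 0.4364·4 + 0.2182·(-2) + (-0.8729)·(-3) = 3.9279.
u_2 = w_2 − 3.9279·q_1 = (2.2857, -2.8571, 0.4286).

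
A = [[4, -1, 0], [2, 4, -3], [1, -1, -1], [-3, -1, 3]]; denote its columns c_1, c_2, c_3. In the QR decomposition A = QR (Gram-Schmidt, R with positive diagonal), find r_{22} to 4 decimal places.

r_{22} = 4.2190

q_1 = c_1/‖c_1‖ = (4, 2, 1, -3)/5.4772 = (0.7303, 0.3651, 0.1826, -0.5477).
r_{12} = q_1·c_2 = 1.0954.
u_2 = c_2 − 1.0954·q_1 = (-1.8000, 3.6000, -1.2000, -0.4000).
r_{22} = ‖u_2‖ = 4.2190.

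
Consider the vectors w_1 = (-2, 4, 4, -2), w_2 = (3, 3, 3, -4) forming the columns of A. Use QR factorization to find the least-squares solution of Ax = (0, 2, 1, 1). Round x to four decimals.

x = (0.2874, -0.0575)

q_1 = w_1/‖w_1‖ = (-2, 4, 4, -2)/6.3246 = (-0.3162, 0.6325, 0.6325, -0.3162).
r_{12} = q_1·w_2 = 4.1110.
u_2 = w_2 − 4.1110·q_1 = (4.3000, 0.4000, 0.4000, -2.7000).
‖u_2‖ = 5.1088, so q_2 = (0.8417, 0.0783, 0.0783, -0.5285).
Qᵀb = (1.5811, -0.2936).
Back-substitute: x_2 = -0.2936/5.1088 = -0.0575.
x_1 = (1.5811 − 4.1110·(-0.0575))/6.3246 = 0.2874.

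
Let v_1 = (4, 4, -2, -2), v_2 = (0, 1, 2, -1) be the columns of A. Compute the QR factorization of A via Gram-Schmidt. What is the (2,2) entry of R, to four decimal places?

v_1 = (4, 4, -2, -2); ‖v_1‖ = 6.3246, so e_1 = (0.6325, 0.6325, -0.3162, -0.3162).
e_1·v_2 = 0.6325·0 + 0.6325·1 + (-0.3162)·2 + (-0.3162)·(-1) = 0.3162.
u_2 = v_2 − 0.3162·e_1 = (-0.2000, 0.8000, 2.1000, -0.9000).
r_{22} = ‖u_2‖ = 2.4290.

r_{22} = 2.4290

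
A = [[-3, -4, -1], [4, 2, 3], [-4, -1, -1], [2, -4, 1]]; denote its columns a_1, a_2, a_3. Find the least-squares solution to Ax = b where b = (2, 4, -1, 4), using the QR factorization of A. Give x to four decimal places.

x = (-0.1974, -0.6990, 2.0032)

a_1 = (-3, 4, -4, 2); ‖a_1‖ = 6.7082, so e_1 = (-0.4472, 0.5963, -0.5963, 0.2981).
e_1·a_2 = (-0.4472)·(-4) + 0.5963·2 + (-0.5963)·(-1) + 0.2981·(-4) = 2.3851.
u_2 = a_2 − 2.3851·e_1 = (-2.9333, 0.5778, 0.4222, -4.7111).
‖u_2‖ = 5.5956, so e_2 = (-0.5242, 0.1033, 0.0755, -0.8419).
e_1·a_3 = (-0.4472)·(-1) + 0.5963·3 + (-0.5963)·(-1) + 0.2981·1 = 3.1305; e_2·a_3 = (-0.5242)·(-1) + 0.1033·3 + 0.0755·(-1) + (-0.8419)·1 = -0.0834.
u_3 = a_3 − 3.1305·e_1 + 0.0834·e_2 = (0.3563, 1.1419, 0.8730, -0.0035).
‖u_3‖ = 1.4809, so e_3 = (0.2406, 0.7711, 0.5895, -0.0024).
Qᵀb = (3.2796, -4.0786, 2.9666).
Back-substitute: x_3 = 2.9666/1.4809 = 2.0032.
x_2 = (-4.0786 + 0.0834·2.0032)/5.5956 = -0.6990.
x_1 = (3.2796 − 2.3851·(-0.6990) − 3.1305·2.0032)/6.7082 = -0.1974.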